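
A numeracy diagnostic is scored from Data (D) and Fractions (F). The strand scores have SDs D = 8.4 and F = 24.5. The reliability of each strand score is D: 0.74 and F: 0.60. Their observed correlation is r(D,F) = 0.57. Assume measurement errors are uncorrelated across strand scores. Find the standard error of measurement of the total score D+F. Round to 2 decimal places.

16.08

Var(total) = 670.81 + 234.612 = 905.422.
True-score variance = 412.364 + 234.612 = 646.976, so reliability = 0.7146.
Error variance = 905.422 − 646.976 = 258.446; SEM = √258.446 = 16.08.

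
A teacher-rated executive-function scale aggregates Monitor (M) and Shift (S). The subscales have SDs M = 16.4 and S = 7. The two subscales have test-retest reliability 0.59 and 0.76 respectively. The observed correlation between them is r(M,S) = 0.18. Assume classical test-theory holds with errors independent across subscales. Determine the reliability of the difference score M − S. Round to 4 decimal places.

Var(M−S) = 16.4² + 7² − 2·16.4·7·0.18 = 317.96 − 41.328 = 276.632.
With uncorrelated errors the cross-covariances are all true-score covariance, so they carry over unchanged; only the diagonal terms shrink to ρᵢσᵢ².
True-score variance = [16.4²·0.59 + 7²·0.76] − 41.328 = 195.926 − 41.328 = 154.598.
Reliability = 154.598 / 276.632 = 0.5589.

0.5589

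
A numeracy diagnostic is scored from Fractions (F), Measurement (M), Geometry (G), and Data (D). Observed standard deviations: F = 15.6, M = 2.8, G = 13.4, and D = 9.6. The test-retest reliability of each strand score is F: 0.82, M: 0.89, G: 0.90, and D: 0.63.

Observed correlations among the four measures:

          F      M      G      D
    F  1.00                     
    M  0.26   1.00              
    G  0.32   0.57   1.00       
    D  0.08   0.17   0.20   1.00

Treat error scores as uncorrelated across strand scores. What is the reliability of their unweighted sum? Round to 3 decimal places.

Var(F+M+G+D) = 15.6² + 2.8² + 13.4² + 9.6² + 2·[15.6·2.8·0.26 + 15.6·13.4·0.32 + 15.6·9.6·0.08 + 2.8·13.4·0.57 + 2.8·9.6·0.17 + 13.4·9.6·0.20] = 522.92 + 283.829 = 806.749.
Because errors are independent across components, Cov(Tᵢ,Tⱼ) = Cov(Xᵢ,Xⱼ); the off-diagonal part of the true-score variance is the same as above.
True-score variance = [15.6²·0.82 + 2.8²·0.89 + 13.4²·0.90 + 9.6²·0.63] + 283.829 = 426.198 + 283.829 = 710.026.
Reliability = 710.026 / 806.749 = 0.880.

0.880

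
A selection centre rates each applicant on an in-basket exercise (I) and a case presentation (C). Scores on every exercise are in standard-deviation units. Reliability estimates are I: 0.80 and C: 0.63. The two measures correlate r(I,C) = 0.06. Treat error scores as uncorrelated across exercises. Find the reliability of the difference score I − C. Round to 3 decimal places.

Var(I−C) = 1 + 1 − 2·0.06 = 2 − 0.12 = 1.88.
With uncorrelated errors the cross-covariances are all true-score covariance, so they carry over unchanged; only the diagonal terms shrink to ρᵢσᵢ².
True-score variance = [0.80 + 0.63] − 0.12 = 1.43 − 0.12 = 1.31.
Reliability = 1.31 / 1.88 = 0.697.

0.697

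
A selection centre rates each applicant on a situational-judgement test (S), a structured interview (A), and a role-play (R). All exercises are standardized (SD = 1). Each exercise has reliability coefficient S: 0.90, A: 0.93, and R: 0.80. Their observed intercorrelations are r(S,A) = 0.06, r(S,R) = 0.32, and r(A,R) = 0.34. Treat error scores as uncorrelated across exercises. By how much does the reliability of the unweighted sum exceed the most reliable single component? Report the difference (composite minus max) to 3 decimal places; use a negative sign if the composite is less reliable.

Var(sum) = 3 + 1.44 = 4.44; true-score variance = 2.63 + 1.44 = 4.07; composite reliability = 0.9167.
Max component reliability = 0.9300.
Difference = 0.9167 − 0.9300 = -0.013.

-0.013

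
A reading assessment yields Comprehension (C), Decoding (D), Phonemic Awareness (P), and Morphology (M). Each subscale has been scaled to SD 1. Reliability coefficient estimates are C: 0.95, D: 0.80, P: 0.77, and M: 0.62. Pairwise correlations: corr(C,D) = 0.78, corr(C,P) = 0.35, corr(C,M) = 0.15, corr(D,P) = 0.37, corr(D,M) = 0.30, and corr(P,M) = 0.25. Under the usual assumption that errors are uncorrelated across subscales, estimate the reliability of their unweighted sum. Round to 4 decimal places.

0.8976

Var(C+D+P+M) = 4 + 2·[0.78 + 0.35 + 0.15 + 0.37 + 0.30 + 0.25] = 4 + 4.4 = 8.4.
Because errors are independent across components, Cov(Tᵢ,Tⱼ) = Cov(Xᵢ,Xⱼ); the off-diagonal part of the true-score variance is the same as above.
True-score variance = [0.95 + 0.80 + 0.77 + 0.62] + 4.4 = 3.14 + 4.4 = 7.54.
Reliability = 7.54 / 8.4 = 0.8976.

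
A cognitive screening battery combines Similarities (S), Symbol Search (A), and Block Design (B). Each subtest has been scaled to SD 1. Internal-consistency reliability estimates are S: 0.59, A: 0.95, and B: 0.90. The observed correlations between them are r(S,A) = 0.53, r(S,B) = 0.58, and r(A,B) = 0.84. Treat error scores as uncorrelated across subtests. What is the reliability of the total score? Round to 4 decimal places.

Var(S+A+B) = 3 + 2·[0.53 + 0.58 + 0.84] = 3 + 3.9 = 6.9.
Under uncorrelated errors the observed covariances equal the true-score covariances, so only the own-variance terms attenuate.
True-score variance = [0.59 + 0.95 + 0.90] + 3.9 = 2.44 + 3.9 = 6.34.
Reliability = 6.34 / 6.9 = 0.9188.

0.9188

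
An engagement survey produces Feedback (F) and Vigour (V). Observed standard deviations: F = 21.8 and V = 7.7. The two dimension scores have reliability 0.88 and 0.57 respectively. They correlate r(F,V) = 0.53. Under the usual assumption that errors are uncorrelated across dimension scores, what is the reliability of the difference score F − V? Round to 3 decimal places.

0.769

Var(F−V) = 21.8² + 7.7² − 2·21.8·7.7·0.53 = 534.53 − 177.932 = 356.598.
With uncorrelated errors the cross-covariances are all true-score covariance, so they carry over unchanged; only the diagonal terms shrink to ρᵢσᵢ².
True-score variance = [21.8²·0.88 + 7.7²·0.57] − 177.932 = 452.007 − 177.932 = 274.075.
Reliability = 274.075 / 356.598 = 0.769.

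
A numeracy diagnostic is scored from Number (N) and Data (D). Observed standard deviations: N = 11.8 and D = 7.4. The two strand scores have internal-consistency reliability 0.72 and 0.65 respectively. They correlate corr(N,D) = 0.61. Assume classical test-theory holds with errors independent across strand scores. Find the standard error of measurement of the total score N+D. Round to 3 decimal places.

7.626

Var(total) = 194 + 106.53 = 300.53.
True-score variance = 135.847 + 106.53 = 242.377, so reliability = 0.8065.
Error variance = 300.53 − 242.377 = 58.1532; SEM = √58.1532 = 7.626.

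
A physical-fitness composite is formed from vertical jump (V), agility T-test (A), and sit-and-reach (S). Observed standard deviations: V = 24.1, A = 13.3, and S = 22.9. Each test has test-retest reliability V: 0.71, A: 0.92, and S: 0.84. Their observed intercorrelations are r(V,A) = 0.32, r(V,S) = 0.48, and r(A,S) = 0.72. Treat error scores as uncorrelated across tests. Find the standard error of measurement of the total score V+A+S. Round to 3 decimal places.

16.325

Var(total) = 1282.11 + 1173.53 = 2455.64.
True-score variance = 1015.62 + 1173.53 = 2189.15, so reliability = 0.8915.
Error variance = 2455.64 − 2189.15 = 266.492; SEM = √266.492 = 16.325.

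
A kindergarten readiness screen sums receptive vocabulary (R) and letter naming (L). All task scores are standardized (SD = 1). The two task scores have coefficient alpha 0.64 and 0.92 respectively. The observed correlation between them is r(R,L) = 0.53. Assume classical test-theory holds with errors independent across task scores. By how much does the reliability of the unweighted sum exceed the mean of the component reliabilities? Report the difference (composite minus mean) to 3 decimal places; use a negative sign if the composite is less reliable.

Var(sum) = 2 + 1.06 = 3.06; true-score variance = 1.56 + 1.06 = 2.62; composite reliability = 0.8562.
Mean component reliability = 0.7800.
Difference = 0.8562 − 0.7800 = 0.076.

0.076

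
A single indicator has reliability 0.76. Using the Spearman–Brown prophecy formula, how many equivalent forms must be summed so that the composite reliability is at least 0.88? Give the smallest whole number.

k ≥ ρ*(1−ρ₁)/(ρ₁(1−ρ*)) = 0.88·0.24 / (0.76·0.12) = 2.316.
Smallest integer k = 3.

3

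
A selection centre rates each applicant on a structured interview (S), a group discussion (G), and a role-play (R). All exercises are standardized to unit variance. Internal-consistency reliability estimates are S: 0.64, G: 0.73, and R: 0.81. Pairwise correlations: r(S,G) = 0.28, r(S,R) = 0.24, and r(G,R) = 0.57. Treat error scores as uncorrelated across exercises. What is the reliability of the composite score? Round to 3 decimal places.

0.842

Var(S+G+R) = 3 + 2·[0.28 + 0.24 + 0.57] = 3 + 2.18 = 5.18.
Because errors are independent across components, Cov(Tᵢ,Tⱼ) = Cov(Xᵢ,Xⱼ); the off-diagonal part of the true-score variance is the same as above.
True-score variance = [0.64 + 0.73 + 0.81] + 2.18 = 2.18 + 2.18 = 4.36.
Reliability = 4.36 / 5.18 = 0.842.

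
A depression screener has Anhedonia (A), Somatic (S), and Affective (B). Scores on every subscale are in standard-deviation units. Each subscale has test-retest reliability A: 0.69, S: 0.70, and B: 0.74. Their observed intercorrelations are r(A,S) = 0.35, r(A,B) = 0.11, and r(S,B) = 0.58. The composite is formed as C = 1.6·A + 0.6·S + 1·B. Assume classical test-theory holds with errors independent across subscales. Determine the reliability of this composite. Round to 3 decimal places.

Var(C) = 1.6² + 0.6² + 1 + 2·[0.96·0.35 + 1.6·0.11 + 0.6·0.58] = 3.92 + 1.72 = 5.64.
Because errors are independent across components, Cov(Tᵢ,Tⱼ) = Cov(Xᵢ,Xⱼ); the off-diagonal part of the true-score variance is the same as above.
True-score variance = [1.6²·0.69 + 0.6²·0.70 + 0.74] + 1.72 = 2.7584 + 1.72 = 4.4784.
Reliability = 4.4784 / 5.64 = 0.794.

0.794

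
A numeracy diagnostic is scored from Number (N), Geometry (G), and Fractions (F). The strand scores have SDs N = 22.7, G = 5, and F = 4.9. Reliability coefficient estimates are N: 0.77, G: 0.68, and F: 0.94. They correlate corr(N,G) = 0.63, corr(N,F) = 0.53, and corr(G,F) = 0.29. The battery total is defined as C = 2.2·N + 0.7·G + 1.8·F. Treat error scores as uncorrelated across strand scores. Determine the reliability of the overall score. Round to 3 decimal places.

0.823

Var(C) = 2.2²·22.7² + 0.7²·5² + 1.8²·4.9² + 2·[1.54·22.7·5·0.63 + 3.96·22.7·4.9·0.53 + 1.26·5·4.9·0.29] = 2584.05 + 705.039 = 3289.09.
With uncorrelated errors the cross-covariances are all true-score covariance, so they carry over unchanged; only the diagonal terms shrink to ρᵢσᵢ².
True-score variance = [2.2²·22.7²·0.77 + 0.7²·5²·0.68 + 1.8²·4.9²·0.94] + 705.039 = 2001.84 + 705.039 = 2706.88.
Reliability = 2706.88 / 3289.09 = 0.823.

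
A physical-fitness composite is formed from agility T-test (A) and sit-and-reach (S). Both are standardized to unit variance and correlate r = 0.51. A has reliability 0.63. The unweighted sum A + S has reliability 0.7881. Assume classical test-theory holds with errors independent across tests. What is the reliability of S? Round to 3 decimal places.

Var(A+S) = 2 + 2·0.51 = 3.020.
True-score variance = ρ_A + ρ_S + 2·0.51, so 0.7881 = (0.63 + ρ_S + 1.02) / 3.020.
ρ_S = 0.7881·3.020 − 0.63 − 1.02 = 0.730.

0.730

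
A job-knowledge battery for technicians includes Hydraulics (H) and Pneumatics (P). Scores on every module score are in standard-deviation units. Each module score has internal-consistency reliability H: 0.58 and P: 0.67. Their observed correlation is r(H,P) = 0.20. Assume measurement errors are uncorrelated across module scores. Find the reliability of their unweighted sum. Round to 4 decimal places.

Var(H+P) = 2 + 2·[0.20] = 2 + 0.4 = 2.4.
With uncorrelated errors the cross-covariances are all true-score covariance, so they carry over unchanged; only the diagonal terms shrink to ρᵢσᵢ².
True-score variance = [0.58 + 0.67] + 0.4 = 1.25 + 0.4 = 1.65.
Reliability = 1.65 / 2.4 = 0.6875.

0.6875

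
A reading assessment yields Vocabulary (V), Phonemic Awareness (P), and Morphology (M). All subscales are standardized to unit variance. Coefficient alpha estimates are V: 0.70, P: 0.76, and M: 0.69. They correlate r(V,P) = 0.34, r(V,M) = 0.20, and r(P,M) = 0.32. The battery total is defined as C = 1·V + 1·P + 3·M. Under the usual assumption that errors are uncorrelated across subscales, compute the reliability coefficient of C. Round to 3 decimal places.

Var(C) = 1 + 1 + 3² + 2·[0.34 + 3·0.20 + 3·0.32] = 11 + 3.8 = 14.8.
With uncorrelated errors the cross-covariances are all true-score covariance, so they carry over unchanged; only the diagonal terms shrink to ρᵢσᵢ².
True-score variance = [0.70 + 0.76 + 3²·0.69] + 3.8 = 7.67 + 3.8 = 11.47.
Reliability = 11.47 / 14.8 = 0.775.

0.775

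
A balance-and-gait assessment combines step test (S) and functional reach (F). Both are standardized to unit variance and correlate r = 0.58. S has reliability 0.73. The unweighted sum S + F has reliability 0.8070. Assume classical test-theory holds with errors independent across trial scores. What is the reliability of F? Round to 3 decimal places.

0.660

Var(S+F) = 2 + 2·0.58 = 3.160.
True-score variance = ρ_S + ρ_F + 2·0.58, so 0.8070 = (0.73 + ρ_F + 1.16) / 3.160.
ρ_F = 0.8070·3.160 − 0.73 − 1.16 = 0.660.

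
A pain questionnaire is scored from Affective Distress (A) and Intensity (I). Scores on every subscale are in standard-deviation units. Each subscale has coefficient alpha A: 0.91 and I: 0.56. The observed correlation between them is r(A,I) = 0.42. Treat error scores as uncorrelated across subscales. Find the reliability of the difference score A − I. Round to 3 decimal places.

0.543

Var(A−I) = 1 + 1 − 2·0.42 = 2 − 0.84 = 1.16.
With uncorrelated errors the cross-covariances are all true-score covariance, so they carry over unchanged; only the diagonal terms shrink to ρᵢσᵢ².
True-score variance = [0.91 + 0.56] − 0.84 = 1.47 − 0.84 = 0.63.
Reliability = 0.63 / 1.16 = 0.543.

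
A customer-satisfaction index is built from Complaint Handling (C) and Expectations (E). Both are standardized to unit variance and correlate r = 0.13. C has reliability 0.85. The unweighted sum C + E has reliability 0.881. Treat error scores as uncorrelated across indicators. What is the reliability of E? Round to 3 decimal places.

Var(C+E) = 2 + 2·0.13 = 2.260.
True-score variance = ρ_C + ρ_E + 2·0.13, so 0.881 = (0.85 + ρ_E + 0.26) / 2.260.
ρ_E = 0.881·2.260 − 0.85 − 0.26 = 0.881.

0.881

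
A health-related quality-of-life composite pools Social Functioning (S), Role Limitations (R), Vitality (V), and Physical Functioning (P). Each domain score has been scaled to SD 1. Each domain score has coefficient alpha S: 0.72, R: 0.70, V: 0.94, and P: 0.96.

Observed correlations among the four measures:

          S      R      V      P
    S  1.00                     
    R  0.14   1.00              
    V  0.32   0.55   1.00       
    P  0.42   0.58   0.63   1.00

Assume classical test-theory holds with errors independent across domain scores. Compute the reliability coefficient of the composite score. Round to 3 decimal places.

0.927

Var(S+R+V+P) = 4 + 2·[0.14 + 0.32 + 0.42 + 0.55 + 0.58 + 0.63] = 4 + 5.28 = 9.28.
Because errors are independent across components, Cov(Tᵢ,Tⱼ) = Cov(Xᵢ,Xⱼ); the off-diagonal part of the true-score variance is the same as above.
True-score variance = [0.72 + 0.70 + 0.94 + 0.96] + 5.28 = 3.32 + 5.28 = 8.6.
Reliability = 8.6 / 9.28 = 0.927.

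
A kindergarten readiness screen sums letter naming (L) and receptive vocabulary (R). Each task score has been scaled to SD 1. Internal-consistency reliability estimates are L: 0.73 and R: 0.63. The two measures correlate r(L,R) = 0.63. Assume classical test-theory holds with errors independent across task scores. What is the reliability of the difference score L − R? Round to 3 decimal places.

0.135

Var(L−R) = 1 + 1 − 2·0.63 = 2 − 1.26 = 0.74.
Because errors are independent across components, Cov(Tᵢ,Tⱼ) = Cov(Xᵢ,Xⱼ); the off-diagonal part of the true-score variance is the same as above.
True-score variance = [0.73 + 0.63] − 1.26 = 1.36 − 1.26 = 0.1.
Reliability = 0.1 / 0.74 = 0.135.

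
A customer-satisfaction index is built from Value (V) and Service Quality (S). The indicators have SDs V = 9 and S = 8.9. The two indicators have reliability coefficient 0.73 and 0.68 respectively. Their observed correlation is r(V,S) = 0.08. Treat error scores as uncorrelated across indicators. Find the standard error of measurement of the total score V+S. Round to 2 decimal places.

Var(total) = 160.21 + 12.816 = 173.026.
True-score variance = 112.993 + 12.816 = 125.809, so reliability = 0.7271.
Error variance = 173.026 − 125.809 = 47.2172; SEM = √47.2172 = 6.87.

6.87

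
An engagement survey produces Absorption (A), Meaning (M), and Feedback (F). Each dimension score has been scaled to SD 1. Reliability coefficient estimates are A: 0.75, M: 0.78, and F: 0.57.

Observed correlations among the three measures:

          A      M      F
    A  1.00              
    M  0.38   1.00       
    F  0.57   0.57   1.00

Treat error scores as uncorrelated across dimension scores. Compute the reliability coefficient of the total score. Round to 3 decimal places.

0.851

Var(A+M+F) = 3 + 2·[0.38 + 0.57 + 0.57] = 3 + 3.04 = 6.04.
Under uncorrelated errors the observed covariances equal the true-score covariances, so only the own-variance terms attenuate.
True-score variance = [0.75 + 0.78 + 0.57] + 3.04 = 2.1 + 3.04 = 5.14.
Reliability = 5.14 / 6.04 = 0.851.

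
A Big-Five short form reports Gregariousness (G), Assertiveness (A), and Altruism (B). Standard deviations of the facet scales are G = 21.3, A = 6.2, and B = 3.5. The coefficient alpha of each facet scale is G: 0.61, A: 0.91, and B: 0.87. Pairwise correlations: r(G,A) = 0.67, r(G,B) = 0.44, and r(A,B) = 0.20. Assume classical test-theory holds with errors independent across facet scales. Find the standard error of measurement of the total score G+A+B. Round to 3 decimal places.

13.490

Var(total) = 504.38 + 251.244 = 755.624.
True-score variance = 322.389 + 251.244 = 573.633, so reliability = 0.7592.
Error variance = 755.624 − 573.633 = 181.991; SEM = √181.991 = 13.490.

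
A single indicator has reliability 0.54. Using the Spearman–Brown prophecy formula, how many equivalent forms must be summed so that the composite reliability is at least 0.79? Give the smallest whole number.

k ≥ ρ*(1−ρ₁)/(ρ₁(1−ρ*)) = 0.79·0.46 / (0.54·0.21) = 3.205.
Smallest integer k = 4.

4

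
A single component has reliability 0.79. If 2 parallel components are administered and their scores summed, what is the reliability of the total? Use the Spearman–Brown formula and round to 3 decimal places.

0.883

ρ_k = kρ / (1 + (k−1)ρ) = 2·0.79 / (1 + 1·0.79) = 1.580 / 1.790 = 0.883.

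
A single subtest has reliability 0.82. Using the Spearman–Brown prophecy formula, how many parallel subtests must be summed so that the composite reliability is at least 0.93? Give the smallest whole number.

3

k ≥ ρ*(1−ρ₁)/(ρ₁(1−ρ*)) = 0.93·0.18 / (0.82·0.07) = 2.916.
Smallest integer k = 3.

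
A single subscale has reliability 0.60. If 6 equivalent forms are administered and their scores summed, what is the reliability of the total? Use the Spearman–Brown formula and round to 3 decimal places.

0.900

ρ_k = kρ / (1 + (k−1)ρ) = 6·0.60 / (1 + 5·0.60) = 3.600 / 4.000 = 0.900.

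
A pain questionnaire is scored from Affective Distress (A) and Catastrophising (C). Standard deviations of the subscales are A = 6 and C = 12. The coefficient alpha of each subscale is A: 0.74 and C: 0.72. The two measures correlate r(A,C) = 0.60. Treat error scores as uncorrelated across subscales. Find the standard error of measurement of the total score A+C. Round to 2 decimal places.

Var(total) = 180 + 86.4 = 266.4.
True-score variance = 130.32 + 86.4 = 216.72, so reliability = 0.8135.
Error variance = 266.4 − 216.72 = 49.68; SEM = √49.68 = 7.05.

7.05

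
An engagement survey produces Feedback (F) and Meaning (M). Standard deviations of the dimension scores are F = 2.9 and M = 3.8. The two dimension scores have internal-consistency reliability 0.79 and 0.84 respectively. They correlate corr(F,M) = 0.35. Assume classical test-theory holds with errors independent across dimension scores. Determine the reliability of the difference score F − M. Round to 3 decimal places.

Var(F−M) = 2.9² + 3.8² − 2·2.9·3.8·0.35 = 22.85 − 7.714 = 15.136.
With uncorrelated errors the cross-covariances are all true-score covariance, so they carry over unchanged; only the diagonal terms shrink to ρᵢσᵢ².
True-score variance = [2.9²·0.79 + 3.8²·0.84] − 7.714 = 18.7735 − 7.714 = 11.0595.
Reliability = 11.0595 / 15.136 = 0.731.

0.731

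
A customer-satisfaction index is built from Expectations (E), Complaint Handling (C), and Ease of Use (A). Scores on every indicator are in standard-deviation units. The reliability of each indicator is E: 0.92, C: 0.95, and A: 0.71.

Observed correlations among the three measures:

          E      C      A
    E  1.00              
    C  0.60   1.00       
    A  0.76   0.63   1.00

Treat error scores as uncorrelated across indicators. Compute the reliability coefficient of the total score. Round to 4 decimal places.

0.9398

Var(E+C+A) = 3 + 2·[0.60 + 0.76 + 0.63] = 3 + 3.98 = 6.98.
Because errors are independent across components, Cov(Tᵢ,Tⱼ) = Cov(Xᵢ,Xⱼ); the off-diagonal part of the true-score variance is the same as above.
True-score variance = [0.92 + 0.95 + 0.71] + 3.98 = 2.58 + 3.98 = 6.56.
Reliability = 6.56 / 6.98 = 0.9398.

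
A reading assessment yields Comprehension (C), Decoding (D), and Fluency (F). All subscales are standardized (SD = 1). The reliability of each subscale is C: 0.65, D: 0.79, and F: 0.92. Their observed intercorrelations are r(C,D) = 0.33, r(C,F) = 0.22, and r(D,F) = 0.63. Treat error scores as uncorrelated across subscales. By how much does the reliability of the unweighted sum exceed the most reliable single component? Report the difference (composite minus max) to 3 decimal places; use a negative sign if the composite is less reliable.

-0.039

Var(sum) = 3 + 2.36 = 5.36; true-score variance = 2.36 + 2.36 = 4.72; composite reliability = 0.8806.
Max component reliability = 0.9200.
Difference = 0.8806 − 0.9200 = -0.039.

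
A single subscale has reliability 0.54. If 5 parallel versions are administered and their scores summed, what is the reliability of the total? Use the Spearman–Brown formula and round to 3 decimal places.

ρ_k = kρ / (1 + (k−1)ρ) = 5·0.54 / (1 + 4·0.54) = 2.700 / 3.160 = 0.854.

0.854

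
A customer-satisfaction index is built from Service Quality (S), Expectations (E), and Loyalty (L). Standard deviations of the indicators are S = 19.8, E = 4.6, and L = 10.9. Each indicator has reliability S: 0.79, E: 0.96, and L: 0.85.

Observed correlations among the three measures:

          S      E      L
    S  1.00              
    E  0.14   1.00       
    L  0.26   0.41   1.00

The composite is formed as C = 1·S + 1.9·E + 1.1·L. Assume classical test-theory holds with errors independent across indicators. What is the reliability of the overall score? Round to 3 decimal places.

0.877

Var(C) = 19.8² + 1.9²·4.6² + 1.1²·10.9² + 2·[1.9·19.8·4.6·0.14 + 1.1·19.8·10.9·0.26 + 2.09·4.6·10.9·0.41] = 612.188 + 257.834 = 870.021.
Because errors are independent across components, Cov(Tᵢ,Tⱼ) = Cov(Xᵢ,Xⱼ); the off-diagonal part of the true-score variance is the same as above.
True-score variance = [19.8²·0.79 + 1.9²·4.6²·0.96 + 1.1²·10.9²·0.85] + 257.834 = 505.24 + 257.834 = 763.073.
Reliability = 763.073 / 870.021 = 0.877.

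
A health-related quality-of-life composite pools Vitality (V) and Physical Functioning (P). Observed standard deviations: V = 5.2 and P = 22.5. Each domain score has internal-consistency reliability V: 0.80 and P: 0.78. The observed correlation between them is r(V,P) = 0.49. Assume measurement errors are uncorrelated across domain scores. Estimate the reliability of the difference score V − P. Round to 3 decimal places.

0.721

Var(V−P) = 5.2² + 22.5² − 2·5.2·22.5·0.49 = 533.29 − 114.66 = 418.63.
Because errors are independent across components, Cov(Tᵢ,Tⱼ) = Cov(Xᵢ,Xⱼ); the off-diagonal part of the true-score variance is the same as above.
True-score variance = [5.2²·0.80 + 22.5²·0.78] − 114.66 = 416.507 − 114.66 = 301.847.
Reliability = 301.847 / 418.63 = 0.721.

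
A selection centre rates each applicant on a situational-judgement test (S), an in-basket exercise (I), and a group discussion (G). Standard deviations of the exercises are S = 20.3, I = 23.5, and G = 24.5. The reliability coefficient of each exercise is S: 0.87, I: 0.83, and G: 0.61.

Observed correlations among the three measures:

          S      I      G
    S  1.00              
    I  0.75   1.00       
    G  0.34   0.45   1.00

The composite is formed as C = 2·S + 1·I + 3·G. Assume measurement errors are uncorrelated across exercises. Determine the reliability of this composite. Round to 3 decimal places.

Var(C) = 2²·20.3² + 23.5² + 3²·24.5² + 2·[2·20.3·23.5·0.75 + 6·20.3·24.5·0.34 + 3·23.5·24.5·0.45] = 7602.86 + 5014.86 = 12617.7.
With uncorrelated errors the cross-covariances are all true-score covariance, so they carry over unchanged; only the diagonal terms shrink to ρᵢσᵢ².
True-score variance = [2²·20.3²·0.87 + 23.5²·0.83 + 3²·24.5²·0.61] + 5014.86 = 5187.81 + 5014.86 = 10202.7.
Reliability = 10202.7 / 12617.7 = 0.809.

0.809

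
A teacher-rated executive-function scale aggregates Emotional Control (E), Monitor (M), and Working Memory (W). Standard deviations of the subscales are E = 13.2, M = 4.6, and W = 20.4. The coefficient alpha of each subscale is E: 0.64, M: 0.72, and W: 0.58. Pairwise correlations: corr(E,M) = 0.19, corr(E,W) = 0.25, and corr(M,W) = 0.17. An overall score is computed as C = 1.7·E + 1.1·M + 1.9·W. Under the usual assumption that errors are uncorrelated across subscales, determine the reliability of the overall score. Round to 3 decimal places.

0.682

Var(C) = 1.7²·13.2² + 1.1²·4.6² + 1.9²·20.4² + 2·[1.87·13.2·4.6·0.19 + 3.23·13.2·20.4·0.25 + 2.09·4.6·20.4·0.17] = 2031.49 + 544.718 = 2576.21.
With uncorrelated errors the cross-covariances are all true-score covariance, so they carry over unchanged; only the diagonal terms shrink to ρᵢσᵢ².
True-score variance = [1.7²·13.2²·0.64 + 1.1²·4.6²·0.72 + 1.9²·20.4²·0.58] + 544.718 = 1212.06 + 544.718 = 1756.78.
Reliability = 1756.78 / 2576.21 = 0.682.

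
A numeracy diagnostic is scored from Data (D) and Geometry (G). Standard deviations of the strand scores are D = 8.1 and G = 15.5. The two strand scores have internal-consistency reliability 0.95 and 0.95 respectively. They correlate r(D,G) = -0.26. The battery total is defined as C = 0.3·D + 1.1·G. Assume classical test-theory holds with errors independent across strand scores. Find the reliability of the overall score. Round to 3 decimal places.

Var(C) = 0.3²·8.1² + 1.1²·15.5² + 2·[0.33·8.1·15.5·(-0.26)] = 296.607 − 21.5444 = 275.063.
Under uncorrelated errors the observed covariances equal the true-score covariances, so only the own-variance terms attenuate.
True-score variance = [0.3²·8.1²·0.95 + 1.1²·15.5²·0.95] − 21.5444 = 281.777 − 21.5444 = 260.233.
Reliability = 260.233 / 275.063 = 0.946.

0.946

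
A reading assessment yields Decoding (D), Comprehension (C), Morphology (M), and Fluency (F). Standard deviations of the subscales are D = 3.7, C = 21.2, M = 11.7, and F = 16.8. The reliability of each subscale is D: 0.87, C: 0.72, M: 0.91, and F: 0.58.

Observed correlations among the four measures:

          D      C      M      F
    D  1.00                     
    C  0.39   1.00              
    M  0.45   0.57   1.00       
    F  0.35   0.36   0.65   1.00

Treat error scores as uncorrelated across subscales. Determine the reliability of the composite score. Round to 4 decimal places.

0.8580

Var(D+C+M+F) = 3.7² + 21.2² + 11.7² + 16.8² + 2·[3.7·21.2·0.39 + 3.7·11.7·0.45 + 3.7·16.8·0.35 + 21.2·11.7·0.57 + 21.2·16.8·0.36 + 11.7·16.8·0.65] = 882.26 + 938.385 = 1820.64.
Because errors are independent across components, Cov(Tᵢ,Tⱼ) = Cov(Xᵢ,Xⱼ); the off-diagonal part of the true-score variance is the same as above.
True-score variance = [3.7²·0.87 + 21.2²·0.72 + 11.7²·0.91 + 16.8²·0.58] + 938.385 = 623.776 + 938.385 = 1562.16.
Reliability = 1562.16 / 1820.64 = 0.8580.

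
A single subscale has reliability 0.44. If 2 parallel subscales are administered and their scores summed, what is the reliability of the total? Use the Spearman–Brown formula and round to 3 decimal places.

ρ_k = kρ / (1 + (k−1)ρ) = 2·0.44 / (1 + 1·0.44) = 0.880 / 1.440 = 0.611.

0.611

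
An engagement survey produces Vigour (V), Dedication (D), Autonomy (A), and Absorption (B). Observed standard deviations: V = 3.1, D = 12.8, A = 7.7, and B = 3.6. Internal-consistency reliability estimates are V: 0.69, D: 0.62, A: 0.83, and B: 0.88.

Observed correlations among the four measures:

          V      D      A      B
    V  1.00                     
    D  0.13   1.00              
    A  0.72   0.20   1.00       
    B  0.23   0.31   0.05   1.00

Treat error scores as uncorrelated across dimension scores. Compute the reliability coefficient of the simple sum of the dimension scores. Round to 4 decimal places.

0.7901

Var(V+D+A+B) = 3.1² + 12.8² + 7.7² + 3.6² + 2·[3.1·12.8·0.13 + 3.1·7.7·0.72 + 3.1·3.6·0.23 + 12.8·7.7·0.20 + 12.8·3.6·0.31 + 7.7·3.6·0.05] = 245.7 + 120.589 = 366.289.
With uncorrelated errors the cross-covariances are all true-score covariance, so they carry over unchanged; only the diagonal terms shrink to ρᵢσᵢ².
True-score variance = [3.1²·0.69 + 12.8²·0.62 + 7.7²·0.83 + 3.6²·0.88] + 120.589 = 168.827 + 120.589 = 289.416.
Reliability = 289.416 / 366.289 = 0.7901.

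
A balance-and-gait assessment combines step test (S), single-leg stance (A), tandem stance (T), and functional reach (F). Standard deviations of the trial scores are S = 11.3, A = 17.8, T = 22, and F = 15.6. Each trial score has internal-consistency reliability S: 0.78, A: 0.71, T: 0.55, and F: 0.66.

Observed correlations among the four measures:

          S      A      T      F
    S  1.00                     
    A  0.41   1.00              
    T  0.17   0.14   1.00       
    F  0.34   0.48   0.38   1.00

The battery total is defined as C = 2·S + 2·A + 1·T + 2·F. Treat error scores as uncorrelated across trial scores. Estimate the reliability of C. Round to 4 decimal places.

0.8380

Var(C) = 2²·11.3² + 2²·17.8² + 22² + 2²·15.6² + 2·[4·11.3·17.8·0.41 + 2·11.3·22·0.17 + 4·11.3·15.6·0.34 + 2·17.8·22·0.14 + 4·17.8·15.6·0.48 + 2·22·15.6·0.38] = 3235.56 + 3115.52 = 6351.08.
Because errors are independent across components, Cov(Tᵢ,Tⱼ) = Cov(Xᵢ,Xⱼ); the off-diagonal part of the true-score variance is the same as above.
True-score variance = [2²·11.3²·0.78 + 2²·17.8²·0.71 + 22²·0.55 + 2²·15.6²·0.66] + 3115.52 = 2206.89 + 3115.52 = 5322.41.
Reliability = 5322.41 / 6351.08 = 0.8380.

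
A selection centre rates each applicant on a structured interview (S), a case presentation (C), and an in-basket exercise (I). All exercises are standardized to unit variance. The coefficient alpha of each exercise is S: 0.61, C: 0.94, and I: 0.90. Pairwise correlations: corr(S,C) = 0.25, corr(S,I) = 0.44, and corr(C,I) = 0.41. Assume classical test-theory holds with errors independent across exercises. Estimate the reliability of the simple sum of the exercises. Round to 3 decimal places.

Var(S+C+I) = 3 + 2·[0.25 + 0.44 + 0.41] = 3 + 2.2 = 5.2.
Because errors are independent across components, Cov(Tᵢ,Tⱼ) = Cov(Xᵢ,Xⱼ); the off-diagonal part of the true-score variance is the same as above.
True-score variance = [0.61 + 0.94 + 0.90] + 2.2 = 2.45 + 2.2 = 4.65.
Reliability = 4.65 / 5.2 = 0.894.

0.894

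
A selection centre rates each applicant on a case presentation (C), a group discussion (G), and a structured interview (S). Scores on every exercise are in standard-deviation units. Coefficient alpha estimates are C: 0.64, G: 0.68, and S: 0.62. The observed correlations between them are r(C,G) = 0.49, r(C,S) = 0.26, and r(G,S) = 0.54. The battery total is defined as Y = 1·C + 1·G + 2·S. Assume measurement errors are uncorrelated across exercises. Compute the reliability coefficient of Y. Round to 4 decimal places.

Var(Y) = 1 + 1 + 2² + 2·[0.49 + 2·0.26 + 2·0.54] = 6 + 4.18 = 10.18.
With uncorrelated errors the cross-covariances are all true-score covariance, so they carry over unchanged; only the diagonal terms shrink to ρᵢσᵢ².
True-score variance = [0.64 + 0.68 + 2²·0.62] + 4.18 = 3.8 + 4.18 = 7.98.
Reliability = 7.98 / 10.18 = 0.7839.

0.7839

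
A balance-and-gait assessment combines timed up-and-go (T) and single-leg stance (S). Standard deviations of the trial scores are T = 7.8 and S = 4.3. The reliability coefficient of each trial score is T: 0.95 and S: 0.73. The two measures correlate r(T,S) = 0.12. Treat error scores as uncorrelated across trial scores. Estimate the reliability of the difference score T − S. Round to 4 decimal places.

0.8873

Var(T−S) = 7.8² + 4.3² − 2·7.8·4.3·0.12 = 79.33 − 8.0496 = 71.2804.
Because errors are independent across components, Cov(Tᵢ,Tⱼ) = Cov(Xᵢ,Xⱼ); the off-diagonal part of the true-score variance is the same as above.
True-score variance = [7.8²·0.95 + 4.3²·0.73] − 8.0496 = 71.2957 − 8.0496 = 63.2461.
Reliability = 63.2461 / 71.2804 = 0.8873.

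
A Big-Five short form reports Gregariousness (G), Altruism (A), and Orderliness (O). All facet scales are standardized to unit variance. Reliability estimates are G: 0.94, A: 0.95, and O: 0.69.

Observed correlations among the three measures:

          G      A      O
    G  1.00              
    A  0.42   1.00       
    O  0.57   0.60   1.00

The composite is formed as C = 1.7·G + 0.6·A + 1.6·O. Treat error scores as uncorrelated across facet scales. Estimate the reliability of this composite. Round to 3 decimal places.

Var(C) = 1.7² + 0.6² + 1.6² + 2·[1.02·0.42 + 2.72·0.57 + 0.96·0.60] = 5.81 + 5.1096 = 10.9196.
Because errors are independent across components, Cov(Tᵢ,Tⱼ) = Cov(Xᵢ,Xⱼ); the off-diagonal part of the true-score variance is the same as above.
True-score variance = [1.7²·0.94 + 0.6²·0.95 + 1.6²·0.69] + 5.1096 = 4.825 + 5.1096 = 9.9346.
Reliability = 9.9346 / 10.9196 = 0.910.

0.910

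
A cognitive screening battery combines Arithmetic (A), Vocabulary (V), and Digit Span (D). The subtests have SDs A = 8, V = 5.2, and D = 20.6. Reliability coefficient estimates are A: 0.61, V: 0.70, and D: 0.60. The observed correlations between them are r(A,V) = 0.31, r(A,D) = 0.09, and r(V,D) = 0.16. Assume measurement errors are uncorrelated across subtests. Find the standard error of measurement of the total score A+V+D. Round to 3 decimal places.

Var(total) = 515.4 + 89.7344 = 605.134.
True-score variance = 312.584 + 89.7344 = 402.318, so reliability = 0.6648.
Error variance = 605.134 − 402.318 = 202.816; SEM = √202.816 = 14.241.

14.241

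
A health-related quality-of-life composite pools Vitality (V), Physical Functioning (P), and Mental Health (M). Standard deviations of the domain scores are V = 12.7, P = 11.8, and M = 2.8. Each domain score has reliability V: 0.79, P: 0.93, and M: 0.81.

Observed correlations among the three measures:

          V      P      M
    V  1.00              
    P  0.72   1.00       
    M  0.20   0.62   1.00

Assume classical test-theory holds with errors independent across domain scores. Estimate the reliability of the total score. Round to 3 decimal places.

0.922

Var(V+P+M) = 12.7² + 11.8² + 2.8² + 2·[12.7·11.8·0.72 + 12.7·2.8·0.20 + 11.8·2.8·0.62] = 308.37 + 270.992 = 579.362.
Because errors are independent across components, Cov(Tᵢ,Tⱼ) = Cov(Xᵢ,Xⱼ); the off-diagonal part of the true-score variance is the same as above.
True-score variance = [12.7²·0.79 + 11.8²·0.93 + 2.8²·0.81] + 270.992 = 263.263 + 270.992 = 534.255.
Reliability = 534.255 / 579.362 = 0.922.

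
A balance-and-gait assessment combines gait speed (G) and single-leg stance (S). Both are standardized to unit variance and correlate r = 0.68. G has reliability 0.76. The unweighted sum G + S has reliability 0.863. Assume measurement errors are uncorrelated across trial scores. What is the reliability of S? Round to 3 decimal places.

Var(G+S) = 2 + 2·0.68 = 3.360.
True-score variance = ρ_G + ρ_S + 2·0.68, so 0.863 = (0.76 + ρ_S + 1.36) / 3.360.
ρ_S = 0.863·3.360 − 0.76 − 1.36 = 0.780.

0.780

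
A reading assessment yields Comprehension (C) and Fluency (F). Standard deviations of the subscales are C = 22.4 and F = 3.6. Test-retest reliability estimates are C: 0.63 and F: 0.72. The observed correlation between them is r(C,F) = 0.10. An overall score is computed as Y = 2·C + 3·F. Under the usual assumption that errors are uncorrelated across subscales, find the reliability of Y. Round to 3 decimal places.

Var(Y) = 2²·22.4² + 3²·3.6² + 2·[6·22.4·3.6·0.10] = 2123.68 + 96.768 = 2220.45.
With uncorrelated errors the cross-covariances are all true-score covariance, so they carry over unchanged; only the diagonal terms shrink to ρᵢσᵢ².
True-score variance = [2²·22.4²·0.63 + 3²·3.6²·0.72] + 96.768 = 1348.42 + 96.768 = 1445.18.
Reliability = 1445.18 / 2220.45 = 0.651.

0.651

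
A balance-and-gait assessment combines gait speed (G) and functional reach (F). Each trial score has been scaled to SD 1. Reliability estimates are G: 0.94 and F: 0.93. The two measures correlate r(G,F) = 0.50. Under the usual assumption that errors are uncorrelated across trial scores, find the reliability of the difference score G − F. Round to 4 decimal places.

0.8700

Var(G−F) = 1 + 1 − 2·0.50 = 2 − 1 = 1.
Because errors are independent across components, Cov(Tᵢ,Tⱼ) = Cov(Xᵢ,Xⱼ); the off-diagonal part of the true-score variance is the same as above.
True-score variance = [0.94 + 0.93] − 1 = 1.87 − 1 = 0.87.
Reliability = 0.87 / 1 = 0.8700.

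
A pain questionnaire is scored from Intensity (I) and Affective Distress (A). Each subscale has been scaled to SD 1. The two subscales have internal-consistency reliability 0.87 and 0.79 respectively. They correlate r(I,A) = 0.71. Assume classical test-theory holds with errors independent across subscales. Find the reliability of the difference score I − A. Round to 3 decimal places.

Var(I−A) = 1 + 1 − 2·0.71 = 2 − 1.42 = 0.58.
With uncorrelated errors the cross-covariances are all true-score covariance, so they carry over unchanged; only the diagonal terms shrink to ρᵢσᵢ².
True-score variance = [0.87 + 0.79] − 1.42 = 1.66 − 1.42 = 0.24.
Reliability = 0.24 / 0.58 = 0.414.

0.414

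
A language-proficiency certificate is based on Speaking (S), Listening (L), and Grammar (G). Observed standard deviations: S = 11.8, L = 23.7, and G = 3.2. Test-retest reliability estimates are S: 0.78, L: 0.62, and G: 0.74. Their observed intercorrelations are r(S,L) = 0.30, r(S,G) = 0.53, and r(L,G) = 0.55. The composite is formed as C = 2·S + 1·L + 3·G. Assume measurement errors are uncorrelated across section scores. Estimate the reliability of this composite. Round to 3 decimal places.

Var(C) = 2²·11.8² + 23.7² + 3²·3.2² + 2·[2·11.8·23.7·0.30 + 6·11.8·3.2·0.53 + 3·23.7·3.2·0.55] = 1210.81 + 826.018 = 2036.83.
Under uncorrelated errors the observed covariances equal the true-score covariances, so only the own-variance terms attenuate.
True-score variance = [2²·11.8²·0.78 + 23.7²·0.62 + 3²·3.2²·0.74] + 826.018 = 850.875 + 826.018 = 1676.89.
Reliability = 1676.89 / 2036.83 = 0.823.

0.823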